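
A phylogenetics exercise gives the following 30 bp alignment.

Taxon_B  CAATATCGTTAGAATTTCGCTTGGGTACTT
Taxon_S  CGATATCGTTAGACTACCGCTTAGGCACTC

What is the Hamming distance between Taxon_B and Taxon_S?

The sequences differ at positions 2 (A/G), 14 (A/C), 16 (T/A), 17 (T/C), 23 (G/A), 26 (T/C), 30 (T/C).
That gives 7 mismatches out of 30 aligned sites, so the Hamming distance is 7.

7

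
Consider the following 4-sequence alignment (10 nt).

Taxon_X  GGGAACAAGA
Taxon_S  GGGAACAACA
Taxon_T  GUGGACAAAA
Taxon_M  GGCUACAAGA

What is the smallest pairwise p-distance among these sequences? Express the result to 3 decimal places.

Pairwise Hamming distances:
  Taxon_X vs Taxon_S: 1
  Taxon_X vs Taxon_T: 3
  Taxon_X vs Taxon_M: 2
  Taxon_S vs Taxon_T: 3
  Taxon_S vs Taxon_M: 3
  Taxon_T vs Taxon_M: 4
The smallest is 1 mismatch, between Taxon_X and Taxon_S; p = 1/10 = 0.100.

0.100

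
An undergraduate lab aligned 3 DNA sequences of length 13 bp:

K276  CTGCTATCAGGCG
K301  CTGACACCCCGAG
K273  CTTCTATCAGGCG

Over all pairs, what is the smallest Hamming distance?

Pairwise Hamming distances:
  K276 vs K301: 6
  K276 vs K273: 1
  K301 vs K273: 7
The smallest is 1, between K276 and K273.

1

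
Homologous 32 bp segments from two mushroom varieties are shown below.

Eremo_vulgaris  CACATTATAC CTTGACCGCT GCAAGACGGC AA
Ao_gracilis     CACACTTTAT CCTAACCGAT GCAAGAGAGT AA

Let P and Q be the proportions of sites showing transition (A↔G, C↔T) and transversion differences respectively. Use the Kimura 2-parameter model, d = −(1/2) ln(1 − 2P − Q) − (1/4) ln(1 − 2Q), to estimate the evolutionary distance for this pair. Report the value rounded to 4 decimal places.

0.3682

Mismatches occur at site 5 (T→C, transition), site 7 (A→T, transversion), site 10 (C→T, transition), site 12 (T→C, transition), site 14 (G→A, transition), site 19 (C→A, transversion), site 27 (C→G, transversion), site 28 (G→A, transition), site 30 (C→T, transition).
Of the 9 differences, 6 transitions and 3 transversions over 32 sites: P = 6/32 = 0.187500, Q = 3/32 = 0.093750.
d = −0.5·ln(0.531250) − 0.25·ln(0.812500) = −0.5·(-0.632523) − 0.25·(-0.207639) = 0.3682.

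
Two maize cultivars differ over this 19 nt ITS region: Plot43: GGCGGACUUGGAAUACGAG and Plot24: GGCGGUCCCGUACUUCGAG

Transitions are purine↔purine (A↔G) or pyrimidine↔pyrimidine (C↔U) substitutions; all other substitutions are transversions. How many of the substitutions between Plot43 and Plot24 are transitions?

Differing sites — 6:A/U (Tv); 8:U/C (Ti); 9:U/C (Ti); 11:G/U (Tv); 13:A/C (Tv); 15:A/U (Tv).
Of the 6 differences, 2 transitions and 4 transversions, so the answer is 2.

2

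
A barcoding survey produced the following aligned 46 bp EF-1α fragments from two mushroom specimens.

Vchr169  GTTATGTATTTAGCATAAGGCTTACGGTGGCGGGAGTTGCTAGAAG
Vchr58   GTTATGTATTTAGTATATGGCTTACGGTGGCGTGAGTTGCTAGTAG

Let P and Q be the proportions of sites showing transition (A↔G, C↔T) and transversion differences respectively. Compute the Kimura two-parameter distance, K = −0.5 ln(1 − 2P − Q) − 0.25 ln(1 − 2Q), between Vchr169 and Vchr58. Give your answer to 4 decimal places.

0.0925

Differing sites — 14:C/T (Ti); 18:A/T (Tv); 33:G/T (Tv); 44:A/T (Tv).
Of the 4 differences, 1 transition and 3 transversions over 46 sites: P = 1/46 = 0.021739, Q = 3/46 = 0.065217.
d = −0.5·ln(0.891305) − 0.25·ln(0.869566) = −0.5·(-0.115069) − 0.25·(-0.139761) = 0.0925.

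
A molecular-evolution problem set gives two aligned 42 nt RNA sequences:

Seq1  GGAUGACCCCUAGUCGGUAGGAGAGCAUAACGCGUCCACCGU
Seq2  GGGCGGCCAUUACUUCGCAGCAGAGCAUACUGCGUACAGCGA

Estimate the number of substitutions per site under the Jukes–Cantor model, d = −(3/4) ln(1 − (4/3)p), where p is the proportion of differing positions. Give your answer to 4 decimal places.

0.4850

Mismatches occur at site 3 (A→G), site 4 (U→C), site 6 (A→G), site 9 (C→A), site 10 (C→U), site 13 (G→C), site 15 (C→U), site 16 (G→C), site 18 (U→C), site 21 (G→C), site 30 (A→C), site 31 (C→U), site 36 (C→A), site 39 (C→G), site 42 (U→A).
p = 15/42 = 0.357143.
d = −0.75 · ln(1 − (4/3)·0.357143) = −0.75 · ln(0.523809) = −0.75 · (-0.646628) = 0.4850.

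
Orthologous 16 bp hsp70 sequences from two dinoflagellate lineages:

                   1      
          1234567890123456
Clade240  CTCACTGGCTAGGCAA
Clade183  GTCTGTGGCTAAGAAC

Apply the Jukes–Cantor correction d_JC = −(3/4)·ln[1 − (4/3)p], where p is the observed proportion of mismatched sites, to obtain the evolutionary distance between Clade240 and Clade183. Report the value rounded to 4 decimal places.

0.5199

Differing sites — 1:C/G; 4:A/T; 5:C/G; 12:G/A; 14:C/A; 16:A/C.
p = 6/16 = 0.375000.
d = −0.75 · ln(1 − (4/3)·0.375000) = −0.75 · ln(0.500000) = −0.75 · (-0.693147) = 0.5199.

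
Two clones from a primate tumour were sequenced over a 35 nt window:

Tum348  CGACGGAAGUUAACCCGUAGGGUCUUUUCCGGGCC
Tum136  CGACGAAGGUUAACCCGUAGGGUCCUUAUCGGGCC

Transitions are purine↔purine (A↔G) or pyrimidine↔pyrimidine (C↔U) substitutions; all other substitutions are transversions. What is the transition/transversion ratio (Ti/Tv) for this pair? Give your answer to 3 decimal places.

4.000

Differing sites — 6:G/A (Ti); 8:A/G (Ti); 25:U/C (Ti); 28:U/A (Tv); 29:C/U (Ti).
Of the 5 differences, 4 transitions and 1 transversion, so Ti/Tv = 4/1 = 4.000.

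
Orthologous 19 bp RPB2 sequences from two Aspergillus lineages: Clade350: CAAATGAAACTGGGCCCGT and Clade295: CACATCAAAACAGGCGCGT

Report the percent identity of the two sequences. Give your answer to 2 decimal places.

68.42%

Mismatches occur at site 3 (A/C), site 6 (G/C), site 10 (C/A), site 11 (T/C), site 12 (G/A), site 16 (C/G).
13 of the 19 sites match, so the percent identity is 13/19 × 100 = 68.42%.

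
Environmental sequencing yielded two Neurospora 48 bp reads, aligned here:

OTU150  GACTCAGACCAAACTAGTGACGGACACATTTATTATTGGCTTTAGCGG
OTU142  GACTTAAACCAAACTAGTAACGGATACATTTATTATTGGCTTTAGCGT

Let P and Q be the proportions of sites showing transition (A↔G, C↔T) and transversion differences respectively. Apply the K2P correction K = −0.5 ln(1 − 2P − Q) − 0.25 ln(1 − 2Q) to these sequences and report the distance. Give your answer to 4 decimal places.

0.1145

The sequences differ at positions 5 (C/T, transition), 7 (G/A, transition), 19 (G/A, transition), 25 (C/T, transition), 48 (G/T, transversion).
Of the 5 differences, 4 transitions and 1 transversion over 48 sites: P = 4/48 = 0.083333, Q = 1/48 = 0.020833.
d = −0.5·ln(0.812501) − 0.25·ln(0.958334) = −0.5·(-0.207638) − 0.25·(-0.042559) = 0.1145.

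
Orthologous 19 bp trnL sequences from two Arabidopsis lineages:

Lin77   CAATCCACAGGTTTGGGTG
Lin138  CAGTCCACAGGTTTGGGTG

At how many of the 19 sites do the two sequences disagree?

1

The sequences differ at position 3 (A/G).
That gives 1 mismatch out of 19 aligned sites, so the Hamming distance is 1.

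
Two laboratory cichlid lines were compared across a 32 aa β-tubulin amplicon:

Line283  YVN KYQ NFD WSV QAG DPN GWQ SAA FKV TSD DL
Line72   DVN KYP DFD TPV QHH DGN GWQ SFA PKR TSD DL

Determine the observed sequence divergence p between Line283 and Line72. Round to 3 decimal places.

Mismatches occur at site 1 (Y→D), site 6 (Q→P), site 7 (N→D), site 10 (W→T), site 11 (S→P), site 14 (A→H), site 15 (G→H), site 17 (P→G), site 23 (A→F), site 25 (F→P), site 27 (V→R).
There are 11 differences over 32 sites, so p = 11/32 = 0.344.

0.344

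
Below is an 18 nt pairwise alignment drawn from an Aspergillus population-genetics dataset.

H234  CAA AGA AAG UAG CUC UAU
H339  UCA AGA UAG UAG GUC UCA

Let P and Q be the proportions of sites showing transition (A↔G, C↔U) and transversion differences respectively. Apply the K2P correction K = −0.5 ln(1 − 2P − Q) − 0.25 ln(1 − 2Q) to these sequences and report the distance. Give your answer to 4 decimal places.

0.4490

The sequences differ at positions 1 (C/U, transition), 2 (A/C, transversion), 7 (A/U, transversion), 13 (C/G, transversion), 17 (A/C, transversion), 18 (U/A, transversion).
Of the 6 differences, 1 transition and 5 transversions over 18 sites: P = 1/18 = 0.055556, Q = 5/18 = 0.277778.
d = −0.5·ln(0.611110) − 0.25·ln(0.444444) = −0.5·(-0.492478) − 0.25·(-0.810931) = 0.4490.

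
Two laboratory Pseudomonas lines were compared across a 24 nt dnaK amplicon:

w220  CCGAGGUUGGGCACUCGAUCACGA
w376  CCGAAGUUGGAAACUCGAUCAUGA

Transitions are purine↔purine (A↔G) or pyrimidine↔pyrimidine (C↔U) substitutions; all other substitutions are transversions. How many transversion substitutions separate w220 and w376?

1

Differing sites — 5:G/A (Ti); 11:G/A (Ti); 12:C/A (Tv); 22:C/U (Ti).
Of the 4 differences, 3 transitions and 1 transversion, so the answer is 1.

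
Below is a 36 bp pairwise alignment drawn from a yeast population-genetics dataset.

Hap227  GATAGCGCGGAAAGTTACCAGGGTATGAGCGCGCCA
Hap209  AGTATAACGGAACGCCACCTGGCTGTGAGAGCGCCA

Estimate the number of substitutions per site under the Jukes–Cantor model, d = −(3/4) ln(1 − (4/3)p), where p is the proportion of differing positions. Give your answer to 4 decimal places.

Mismatches occur at site 1 (G→A), site 2 (A→G), site 5 (G→T), site 6 (C→A), site 7 (G→A), site 13 (A→C), site 15 (T→C), site 16 (T→C), site 20 (A→T), site 23 (G→C), site 25 (A→G), site 30 (C→A).
p = 12/36 = 0.333333.
d = −0.75 · ln(1 − (4/3)·0.333333) = −0.75 · ln(0.555556) = −0.75 · (-0.587786) = 0.4408.

0.4408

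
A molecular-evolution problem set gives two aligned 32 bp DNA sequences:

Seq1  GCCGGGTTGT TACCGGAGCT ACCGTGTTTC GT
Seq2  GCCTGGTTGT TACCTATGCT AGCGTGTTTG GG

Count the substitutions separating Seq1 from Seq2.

Differing sites — 4:G/T; 15:G/T; 16:G/A; 17:A/T; 22:C/G; 30:C/G; 32:T/G.
That gives 7 mismatches out of 32 aligned sites, so the Hamming distance is 7.

7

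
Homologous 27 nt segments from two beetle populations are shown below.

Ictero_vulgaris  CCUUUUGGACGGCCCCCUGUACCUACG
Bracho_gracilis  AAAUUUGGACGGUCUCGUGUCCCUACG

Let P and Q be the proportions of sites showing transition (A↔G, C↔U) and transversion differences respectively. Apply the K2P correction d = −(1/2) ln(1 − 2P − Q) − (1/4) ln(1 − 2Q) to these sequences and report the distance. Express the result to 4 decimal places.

0.3184

The sequences differ at positions 1 (C/A, transversion), 2 (C/A, transversion), 3 (U/A, transversion), 13 (C/U, transition), 15 (C/U, transition), 17 (C/G, transversion), 21 (A/C, transversion).
Of the 7 differences, 2 transitions and 5 transversions over 27 sites: P = 2/27 = 0.074074, Q = 5/27 = 0.185185.
d = −0.5·ln(0.666667) − 0.25·ln(0.629630) = −0.5·(-0.405465) − 0.25·(-0.462623) = 0.3184.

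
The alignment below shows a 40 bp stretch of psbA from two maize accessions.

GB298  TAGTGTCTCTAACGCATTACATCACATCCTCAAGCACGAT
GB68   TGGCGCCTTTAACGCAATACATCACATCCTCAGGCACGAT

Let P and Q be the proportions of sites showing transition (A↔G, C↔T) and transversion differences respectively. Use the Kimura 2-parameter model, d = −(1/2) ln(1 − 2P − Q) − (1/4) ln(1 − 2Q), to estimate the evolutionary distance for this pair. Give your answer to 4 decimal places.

0.1736

The sequences differ at positions 2 (A/G, transition), 4 (T/C, transition), 6 (T/C, transition), 9 (C/T, transition), 17 (T/A, transversion), 33 (A/G, transition).
Of the 6 differences, 5 transitions and 1 transversion over 40 sites: P = 5/40 = 0.125000, Q = 1/40 = 0.025000.
d = −0.5·ln(0.725000) − 0.25·ln(0.950000) = −0.5·(-0.321584) − 0.25·(-0.051293) = 0.1736.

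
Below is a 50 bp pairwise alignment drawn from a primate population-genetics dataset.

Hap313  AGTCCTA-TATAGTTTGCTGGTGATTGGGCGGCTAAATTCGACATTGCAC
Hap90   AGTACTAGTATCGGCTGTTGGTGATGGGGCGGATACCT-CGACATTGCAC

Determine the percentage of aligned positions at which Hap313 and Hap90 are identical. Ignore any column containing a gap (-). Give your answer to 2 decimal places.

81.25%

Excluding the 2 gap columns leaves 48 comparable sites.
Mismatches occur at site 4 (C↔A), site 12 (A↔C), site 14 (T↔G), site 15 (T↔C), site 18 (C↔T), site 26 (T↔G), site 33 (C↔A), site 36 (A↔C), site 37 (A↔C).
39 of the 48 comparable sites match, so the percent identity is 39/48 × 100 = 81.25%.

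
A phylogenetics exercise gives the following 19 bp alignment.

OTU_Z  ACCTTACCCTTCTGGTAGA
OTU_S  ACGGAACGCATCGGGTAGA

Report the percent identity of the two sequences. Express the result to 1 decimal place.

68.4%

The sequences differ at positions 3 (C/G), 4 (T/G), 5 (T/A), 8 (C/G), 10 (T/A), 13 (T/G).
13 of the 19 sites match, so the percent identity is 13/19 × 100 = 68.4%.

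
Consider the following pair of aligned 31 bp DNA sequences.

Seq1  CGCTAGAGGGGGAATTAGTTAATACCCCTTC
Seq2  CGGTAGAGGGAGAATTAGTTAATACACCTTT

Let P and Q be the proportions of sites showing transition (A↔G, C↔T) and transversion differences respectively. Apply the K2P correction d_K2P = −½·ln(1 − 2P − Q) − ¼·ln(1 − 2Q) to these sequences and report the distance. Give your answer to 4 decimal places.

0.1421

Differing sites — 3:C/G (Tv); 11:G/A (Ti); 26:C/A (Tv); 31:C/T (Ti).
Of the 4 differences, 2 transitions and 2 transversions over 31 sites: P = 2/31 = 0.064516, Q = 2/31 = 0.064516.
d = −0.5·ln(0.806452) − 0.25·ln(0.870968) = −0.5·(-0.215111) − 0.25·(-0.138150) = 0.1421.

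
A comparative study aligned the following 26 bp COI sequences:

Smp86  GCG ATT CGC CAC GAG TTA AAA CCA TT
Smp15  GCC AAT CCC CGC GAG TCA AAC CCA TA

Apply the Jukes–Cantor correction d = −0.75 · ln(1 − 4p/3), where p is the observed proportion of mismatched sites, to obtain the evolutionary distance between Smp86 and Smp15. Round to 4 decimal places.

The sequences differ at positions 3 (G/C), 5 (T/A), 8 (G/C), 11 (A/G), 17 (T/C), 21 (A/C), 26 (T/A).
p = 7/26 = 0.269231.
d = −0.75 · ln(1 − (4/3)·0.269231) = −0.75 · ln(0.641025) = −0.75 · (-0.444687) = 0.3335.

0.3335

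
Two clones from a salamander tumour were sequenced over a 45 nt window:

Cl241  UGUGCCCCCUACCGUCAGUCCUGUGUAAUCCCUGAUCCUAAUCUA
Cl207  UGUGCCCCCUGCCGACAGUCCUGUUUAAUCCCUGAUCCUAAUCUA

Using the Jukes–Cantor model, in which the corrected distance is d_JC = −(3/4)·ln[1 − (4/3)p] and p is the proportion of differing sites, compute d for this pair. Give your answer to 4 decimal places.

Differing sites — 11:A/G; 15:U/A; 25:G/U.
p = 3/45 = 0.066667.
d = −0.75 · ln(1 − (4/3)·0.066667) = −0.75 · ln(0.911111) = −0.75 · (-0.093091) = 0.0698.

0.0698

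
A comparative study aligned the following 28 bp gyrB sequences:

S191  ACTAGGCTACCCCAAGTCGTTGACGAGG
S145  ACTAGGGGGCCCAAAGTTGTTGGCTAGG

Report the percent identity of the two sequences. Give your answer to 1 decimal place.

The sequences differ at positions 7 (C/G), 8 (T/G), 9 (A/G), 13 (C/A), 18 (C/T), 23 (A/G), 25 (G/T).
21 of the 28 sites match, so the percent identity is 21/28 × 100 = 75.0%.

75.0%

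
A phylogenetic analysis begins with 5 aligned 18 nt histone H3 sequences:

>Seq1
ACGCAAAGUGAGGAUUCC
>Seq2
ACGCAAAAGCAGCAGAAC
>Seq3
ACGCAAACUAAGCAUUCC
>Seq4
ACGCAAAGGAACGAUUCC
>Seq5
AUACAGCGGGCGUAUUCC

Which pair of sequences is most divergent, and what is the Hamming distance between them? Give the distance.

Pairwise Hamming distances:
  Seq1 vs Seq2: 7
  Seq1 vs Seq3: 3
  Seq1 vs Seq4: 3
  Seq1 vs Seq5: 7
  Seq2 vs Seq3: 6
  Seq2 vs Seq4: 7
  Seq2 vs Seq5: 11
  Seq3 vs Seq4: 4
  Seq3 vs Seq5: 9
  Seq4 vs Seq5: 8
The largest is 11, between Seq2 and Seq5.

11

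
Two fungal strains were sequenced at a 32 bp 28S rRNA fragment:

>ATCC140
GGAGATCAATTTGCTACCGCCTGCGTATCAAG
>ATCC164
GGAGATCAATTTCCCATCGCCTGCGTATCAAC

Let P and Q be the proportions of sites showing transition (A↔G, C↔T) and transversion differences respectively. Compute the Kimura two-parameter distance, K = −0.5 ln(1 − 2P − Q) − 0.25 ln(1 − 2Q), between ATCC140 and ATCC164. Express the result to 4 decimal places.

0.1372

Differing sites — 13:G/C (Tv); 15:T/C (Ti); 17:C/T (Ti); 32:G/C (Tv).
Of the 4 differences, 2 transitions and 2 transversions over 32 sites: P = 2/32 = 0.062500, Q = 2/32 = 0.062500.
d = −0.5·ln(0.812500) − 0.25·ln(0.875000) = −0.5·(-0.207639) − 0.25·(-0.133531) = 0.1372.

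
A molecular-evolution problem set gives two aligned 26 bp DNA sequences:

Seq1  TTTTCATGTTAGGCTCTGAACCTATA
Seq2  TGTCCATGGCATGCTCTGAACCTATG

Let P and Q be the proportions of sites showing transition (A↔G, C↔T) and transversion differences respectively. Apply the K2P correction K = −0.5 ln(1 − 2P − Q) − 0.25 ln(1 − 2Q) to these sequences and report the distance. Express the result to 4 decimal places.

Differing sites — 2:T/G (Tv); 4:T/C (Ti); 9:T/G (Tv); 10:T/C (Ti); 12:G/T (Tv); 26:A/G (Ti).
Of the 6 differences, 3 transitions and 3 transversions over 26 sites: P = 3/26 = 0.115385, Q = 3/26 = 0.115385.
d = −0.5·ln(0.653845) − 0.25·ln(0.769230) = −0.5·(-0.424885) − 0.25·(-0.262365) = 0.2780.

0.2780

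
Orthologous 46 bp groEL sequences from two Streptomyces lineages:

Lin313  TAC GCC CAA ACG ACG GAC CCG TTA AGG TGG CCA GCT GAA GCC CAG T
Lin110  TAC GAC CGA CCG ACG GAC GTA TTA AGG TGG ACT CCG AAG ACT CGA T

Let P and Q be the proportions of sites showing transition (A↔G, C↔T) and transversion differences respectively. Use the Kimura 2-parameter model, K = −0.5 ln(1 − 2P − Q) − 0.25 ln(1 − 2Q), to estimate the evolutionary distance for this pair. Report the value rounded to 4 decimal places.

Differing sites — 5:C/A (Tv); 8:A/G (Ti); 10:A/C (Tv); 19:C/G (Tv); 20:C/T (Ti); 21:G/A (Ti); 31:C/A (Tv); 33:A/T (Tv); 34:G/C (Tv); 36:T/G (Tv); 37:G/A (Ti); 39:A/G (Ti); 40:G/A (Ti); 42:C/T (Ti); 44:A/G (Ti); 45:G/A (Ti).
Of the 16 differences, 9 transitions and 7 transversions over 46 sites: P = 9/46 = 0.195652, Q = 7/46 = 0.152174.
d = −0.5·ln(0.456522) − 0.25·ln(0.695652) = −0.5·(-0.784118) − 0.25·(-0.362906) = 0.4828.

0.4828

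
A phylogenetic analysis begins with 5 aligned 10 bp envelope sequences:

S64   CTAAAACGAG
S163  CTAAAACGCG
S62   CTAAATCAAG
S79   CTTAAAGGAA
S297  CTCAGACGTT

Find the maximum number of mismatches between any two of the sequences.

Pairwise Hamming distances:
  S64 vs S163: 1
  S64 vs S62: 2
  S64 vs S79: 3
  S64 vs S297: 4
  S163 vs S62: 3
  S163 vs S79: 4
  S163 vs S297: 4
  S62 vs S79: 5
  S62 vs S297: 6
  S79 vs S297: 5
The largest is 6, between S62 and S297.

6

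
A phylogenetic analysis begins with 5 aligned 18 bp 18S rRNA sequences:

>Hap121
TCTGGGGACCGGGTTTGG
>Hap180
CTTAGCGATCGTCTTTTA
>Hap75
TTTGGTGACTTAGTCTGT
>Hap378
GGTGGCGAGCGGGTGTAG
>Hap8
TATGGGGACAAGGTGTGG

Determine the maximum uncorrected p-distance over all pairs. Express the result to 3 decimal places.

Pairwise Hamming distances:
  Hap121 vs Hap180: 9
  Hap121 vs Hap75: 7
  Hap121 vs Hap378: 6
  Hap121 vs Hap8: 4
  Hap180 vs Hap75: 11
  Hap180 vs Hap378: 9
  Hap180 vs Hap8: 12
  Hap75 vs Hap378: 10
  Hap75 vs Hap8: 7
  Hap378 vs Hap8: 7
The largest is 12 mismatches, between Hap180 and Hap8; p = 12/18 = 0.667.

0.667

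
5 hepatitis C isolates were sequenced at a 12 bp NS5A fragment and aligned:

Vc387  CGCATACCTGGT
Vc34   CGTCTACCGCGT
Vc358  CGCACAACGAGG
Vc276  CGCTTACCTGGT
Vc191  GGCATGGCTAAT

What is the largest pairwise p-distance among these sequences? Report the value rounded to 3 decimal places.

Pairwise Hamming distances:
  Vc387 vs Vc34: 4
  Vc387 vs Vc358: 5
  Vc387 vs Vc276: 1
  Vc387 vs Vc191: 5
  Vc34 vs Vc358: 6
  Vc34 vs Vc276: 4
  Vc34 vs Vc191: 8
  Vc358 vs Vc276: 6
  Vc358 vs Vc191: 7
  Vc276 vs Vc191: 6
The largest is 8 mismatches, between Vc34 and Vc191; p = 8/12 = 0.667.

0.667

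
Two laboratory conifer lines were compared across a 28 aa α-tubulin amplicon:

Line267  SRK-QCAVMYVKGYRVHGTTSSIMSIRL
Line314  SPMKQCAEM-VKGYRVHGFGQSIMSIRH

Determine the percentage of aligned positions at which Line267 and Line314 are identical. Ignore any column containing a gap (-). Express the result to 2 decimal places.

73.08%

Excluding the 2 gap columns leaves 26 comparable sites.
The sequences differ at positions 2 (R/P), 3 (K/M), 8 (V/E), 19 (T/F), 20 (T/G), 21 (S/Q), 28 (L/H).
19 of the 26 comparable sites match, so the percent identity is 19/26 × 100 = 73.08%.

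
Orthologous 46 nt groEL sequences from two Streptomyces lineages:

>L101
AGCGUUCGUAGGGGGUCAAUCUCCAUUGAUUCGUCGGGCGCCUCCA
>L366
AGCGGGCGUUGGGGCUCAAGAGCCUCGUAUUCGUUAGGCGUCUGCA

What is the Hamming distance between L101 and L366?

15

Differing sites — 5:U/G; 6:U/G; 10:A/U; 15:G/C; 20:U/G; 21:C/A; 22:U/G; 25:A/U; 26:U/C; 27:U/G; 28:G/U; 35:C/U; 36:G/A; 41:C/U; 44:C/G.
That gives 15 mismatches out of 46 aligned sites, so the Hamming distance is 15.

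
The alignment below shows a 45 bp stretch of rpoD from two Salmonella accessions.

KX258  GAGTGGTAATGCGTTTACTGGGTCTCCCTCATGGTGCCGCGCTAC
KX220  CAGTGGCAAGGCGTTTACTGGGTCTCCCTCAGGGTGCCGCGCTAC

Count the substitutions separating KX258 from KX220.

Differing sites — 1:G/C; 7:T/C; 10:T/G; 32:T/G.
That gives 4 mismatches out of 45 aligned sites, so the Hamming distance is 4.

4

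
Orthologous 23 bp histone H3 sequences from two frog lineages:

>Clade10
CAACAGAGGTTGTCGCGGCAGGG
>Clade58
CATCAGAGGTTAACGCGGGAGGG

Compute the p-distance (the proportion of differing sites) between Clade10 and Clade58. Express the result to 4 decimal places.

0.1739

Mismatches occur at site 3 (A↔T), site 12 (G↔A), site 13 (T↔A), site 19 (C↔G).
There are 4 differences over 23 sites, so p = 4/23 = 0.1739.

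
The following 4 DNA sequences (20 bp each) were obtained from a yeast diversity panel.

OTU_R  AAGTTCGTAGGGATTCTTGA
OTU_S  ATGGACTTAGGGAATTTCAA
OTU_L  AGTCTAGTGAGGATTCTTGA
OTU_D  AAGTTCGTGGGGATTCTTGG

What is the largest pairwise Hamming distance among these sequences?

12

Pairwise Hamming distances:
  OTU_R vs OTU_S: 8
  OTU_R vs OTU_L: 6
  OTU_R vs OTU_D: 2
  OTU_S vs OTU_L: 12
  OTU_S vs OTU_D: 10
  OTU_L vs OTU_D: 6
The largest is 12, between OTU_S and OTU_L.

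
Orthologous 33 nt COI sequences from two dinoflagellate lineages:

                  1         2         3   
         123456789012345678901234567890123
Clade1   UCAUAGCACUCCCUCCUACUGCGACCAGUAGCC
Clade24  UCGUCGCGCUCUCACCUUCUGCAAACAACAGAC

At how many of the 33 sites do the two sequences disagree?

Mismatches occur at site 3 (A→G), site 5 (A→C), site 8 (A→G), site 12 (C→U), site 14 (U→A), site 18 (A→U), site 23 (G→A), site 25 (C→A), site 28 (G→A), site 29 (U→C), site 32 (C→A).
That gives 11 mismatches out of 33 aligned sites, so the Hamming distance is 11.

11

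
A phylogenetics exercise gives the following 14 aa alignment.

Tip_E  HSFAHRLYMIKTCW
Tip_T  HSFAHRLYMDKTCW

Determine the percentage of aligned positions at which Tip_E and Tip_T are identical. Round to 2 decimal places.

The sequences differ at position 10 (I/D).
13 of the 14 sites match, so the percent identity is 13/14 × 100 = 92.86%.

92.86%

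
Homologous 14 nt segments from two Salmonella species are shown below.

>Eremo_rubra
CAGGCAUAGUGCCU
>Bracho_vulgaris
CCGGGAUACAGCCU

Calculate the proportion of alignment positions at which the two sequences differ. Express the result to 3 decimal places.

The sequences differ at positions 2 (A/C), 5 (C/G), 9 (G/C), 10 (U/A).
There are 4 differences over 14 sites, so p = 4/14 = 0.286.

0.286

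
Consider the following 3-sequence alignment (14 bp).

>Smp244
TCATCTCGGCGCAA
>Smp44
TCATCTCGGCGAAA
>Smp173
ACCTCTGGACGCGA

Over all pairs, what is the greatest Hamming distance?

Pairwise Hamming distances:
  Smp244 vs Smp44: 1
  Smp244 vs Smp173: 5
  Smp44 vs Smp173: 6
The largest is 6, between Smp44 and Smp173.

6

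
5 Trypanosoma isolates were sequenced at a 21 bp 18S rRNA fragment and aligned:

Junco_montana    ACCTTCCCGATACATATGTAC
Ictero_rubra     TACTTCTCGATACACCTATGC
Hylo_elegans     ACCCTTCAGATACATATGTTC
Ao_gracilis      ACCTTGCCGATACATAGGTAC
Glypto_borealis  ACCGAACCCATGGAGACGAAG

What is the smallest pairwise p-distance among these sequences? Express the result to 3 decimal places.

0.095

Pairwise Hamming distances:
  Junco_montana vs Ictero_rubra: 7
  Junco_montana vs Hylo_elegans: 4
  Junco_montana vs Ao_gracilis: 2
  Junco_montana vs Glypto_borealis: 10
  Ictero_rubra vs Hylo_elegans: 10
  Ictero_rubra vs Ao_gracilis: 9
  Ictero_rubra vs Glypto_borealis: 16
  Hylo_elegans vs Ao_gracilis: 5
  Hylo_elegans vs Glypto_borealis: 12
  Ao_gracilis vs Glypto_borealis: 10
The smallest is 2 mismatches, between Junco_montana and Ao_gracilis; p = 2/21 = 0.095.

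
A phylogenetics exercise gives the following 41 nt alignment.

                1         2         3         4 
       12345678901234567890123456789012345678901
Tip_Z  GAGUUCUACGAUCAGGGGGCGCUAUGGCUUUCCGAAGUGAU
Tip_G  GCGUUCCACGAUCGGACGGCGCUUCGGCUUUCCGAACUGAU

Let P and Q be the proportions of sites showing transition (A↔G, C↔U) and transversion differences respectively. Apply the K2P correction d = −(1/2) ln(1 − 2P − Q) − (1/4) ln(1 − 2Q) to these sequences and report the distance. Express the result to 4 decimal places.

Differing sites — 2:A/C (Tv); 7:U/C (Ti); 14:A/G (Ti); 16:G/A (Ti); 17:G/C (Tv); 24:A/U (Tv); 25:U/C (Ti); 37:G/C (Tv).
Of the 8 differences, 4 transitions and 4 transversions over 41 sites: P = 4/41 = 0.097561, Q = 4/41 = 0.097561.
d = −0.5·ln(0.707317) − 0.25·ln(0.804878) = −0.5·(-0.346276) − 0.25·(-0.217065) = 0.2274.

0.2274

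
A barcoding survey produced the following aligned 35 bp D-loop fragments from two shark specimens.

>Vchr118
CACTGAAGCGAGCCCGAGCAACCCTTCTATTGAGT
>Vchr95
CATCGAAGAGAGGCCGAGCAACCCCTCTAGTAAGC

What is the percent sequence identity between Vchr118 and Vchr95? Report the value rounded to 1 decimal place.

The sequences differ at positions 3 (C/T), 4 (T/C), 9 (C/A), 13 (C/G), 25 (T/C), 30 (T/G), 32 (G/A), 35 (T/C).
27 of the 35 sites match, so the percent identity is 27/35 × 100 = 77.1%.

77.1%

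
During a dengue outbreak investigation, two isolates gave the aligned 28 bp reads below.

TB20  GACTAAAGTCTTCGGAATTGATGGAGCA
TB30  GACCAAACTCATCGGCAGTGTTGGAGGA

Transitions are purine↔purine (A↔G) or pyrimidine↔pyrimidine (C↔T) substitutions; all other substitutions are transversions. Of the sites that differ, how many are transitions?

The sequences differ at positions 4 (T/C, transition), 8 (G/C, transversion), 11 (T/A, transversion), 16 (A/C, transversion), 18 (T/G, transversion), 21 (A/T, transversion), 27 (C/G, transversion).
Of the 7 differences, 1 transition and 6 transversions, so the answer is 1.

1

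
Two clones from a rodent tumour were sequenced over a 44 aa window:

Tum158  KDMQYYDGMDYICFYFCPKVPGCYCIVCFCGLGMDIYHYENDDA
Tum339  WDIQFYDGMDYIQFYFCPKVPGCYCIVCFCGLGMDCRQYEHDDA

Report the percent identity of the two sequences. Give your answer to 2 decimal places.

Mismatches occur at site 1 (K→W), site 3 (M→I), site 5 (Y→F), site 13 (C→Q), site 36 (I→C), site 37 (Y→R), site 38 (H→Q), site 41 (N→H).
36 of the 44 sites match, so the percent identity is 36/44 × 100 = 81.82%.

81.82%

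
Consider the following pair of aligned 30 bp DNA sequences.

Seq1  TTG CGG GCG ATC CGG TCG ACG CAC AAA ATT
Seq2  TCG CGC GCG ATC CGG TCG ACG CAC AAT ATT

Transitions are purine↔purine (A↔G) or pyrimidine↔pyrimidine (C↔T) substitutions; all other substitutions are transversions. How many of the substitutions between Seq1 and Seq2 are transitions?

1

The sequences differ at positions 2 (T/C, transition), 6 (G/C, transversion), 27 (A/T, transversion).
Of the 3 differences, 1 transition and 2 transversions, so the answer is 1.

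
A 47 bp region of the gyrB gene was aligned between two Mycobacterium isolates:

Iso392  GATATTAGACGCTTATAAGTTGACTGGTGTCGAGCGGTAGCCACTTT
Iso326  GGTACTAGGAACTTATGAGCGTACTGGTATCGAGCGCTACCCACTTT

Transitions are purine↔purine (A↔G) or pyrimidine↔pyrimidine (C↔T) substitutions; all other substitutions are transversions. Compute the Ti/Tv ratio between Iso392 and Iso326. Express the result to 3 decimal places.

Mismatches occur at site 2 (A→G, transition), site 5 (T→C, transition), site 9 (A→G, transition), site 10 (C→A, transversion), site 11 (G→A, transition), site 17 (A→G, transition), site 20 (T→C, transition), site 21 (T→G, transversion), site 22 (G→T, transversion), site 29 (G→A, transition), site 37 (G→C, transversion), site 40 (G→C, transversion).
Of the 12 differences, 7 transitions and 5 transversions, so Ti/Tv = 7/5 = 1.400.

1.400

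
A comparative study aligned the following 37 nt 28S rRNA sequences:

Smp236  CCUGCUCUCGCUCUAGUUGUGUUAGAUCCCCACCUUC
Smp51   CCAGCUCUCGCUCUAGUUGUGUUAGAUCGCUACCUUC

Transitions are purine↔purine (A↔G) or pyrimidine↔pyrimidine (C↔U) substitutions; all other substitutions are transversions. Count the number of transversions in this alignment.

2

Mismatches occur at site 3 (U↔A, transversion), site 29 (C↔G, transversion), site 31 (C↔U, transition).
Of the 3 differences, 1 transition and 2 transversions, so the answer is 2.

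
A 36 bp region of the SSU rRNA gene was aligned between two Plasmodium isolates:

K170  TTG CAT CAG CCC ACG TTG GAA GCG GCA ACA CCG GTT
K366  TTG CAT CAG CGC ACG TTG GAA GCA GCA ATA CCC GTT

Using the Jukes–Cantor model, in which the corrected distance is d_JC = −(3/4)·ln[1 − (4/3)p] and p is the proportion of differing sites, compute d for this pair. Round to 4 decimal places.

The sequences differ at positions 11 (C/G), 24 (G/A), 29 (C/T), 33 (G/C).
p = 4/36 = 0.111111.
d = −0.75 · ln(1 − (4/3)·0.111111) = −0.75 · ln(0.851852) = −0.75 · (-0.160342) = 0.1203.

0.1203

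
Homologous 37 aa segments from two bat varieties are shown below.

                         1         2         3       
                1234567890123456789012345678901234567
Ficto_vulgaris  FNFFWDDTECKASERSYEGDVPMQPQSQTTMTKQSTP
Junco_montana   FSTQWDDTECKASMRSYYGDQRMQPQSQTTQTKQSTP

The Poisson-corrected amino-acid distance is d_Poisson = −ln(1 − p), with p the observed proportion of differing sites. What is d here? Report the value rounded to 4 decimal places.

Mismatches occur at site 2 (N↔S), site 3 (F↔T), site 4 (F↔Q), site 14 (E↔M), site 18 (E↔Y), site 21 (V↔Q), site 22 (P↔R), site 31 (M↔Q).
p = 8/37 = 0.216216.
d = −ln(1 − 0.216216) = −ln(0.783784) = 0.2436.

0.2436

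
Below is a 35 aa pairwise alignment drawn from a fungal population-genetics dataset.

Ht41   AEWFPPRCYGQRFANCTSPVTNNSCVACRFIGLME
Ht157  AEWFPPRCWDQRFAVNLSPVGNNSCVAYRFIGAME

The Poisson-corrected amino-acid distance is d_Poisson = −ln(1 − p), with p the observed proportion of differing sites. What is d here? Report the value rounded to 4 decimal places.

The sequences differ at positions 9 (Y/W), 10 (G/D), 15 (N/V), 16 (C/N), 17 (T/L), 21 (T/G), 28 (C/Y), 33 (L/A).
p = 8/35 = 0.228571.
d = −ln(1 − 0.228571) = −ln(0.771429) = 0.2595.

0.2595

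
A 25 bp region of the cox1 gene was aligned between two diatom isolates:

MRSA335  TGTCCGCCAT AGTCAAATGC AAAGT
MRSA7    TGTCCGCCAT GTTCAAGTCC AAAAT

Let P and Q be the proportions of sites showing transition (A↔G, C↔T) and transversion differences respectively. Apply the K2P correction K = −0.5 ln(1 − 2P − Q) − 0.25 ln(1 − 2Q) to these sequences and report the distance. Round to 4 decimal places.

Mismatches occur at site 11 (A→G, transition), site 12 (G→T, transversion), site 17 (A→G, transition), site 19 (G→C, transversion), site 24 (G→A, transition).
Of the 5 differences, 3 transitions and 2 transversions over 25 sites: P = 3/25 = 0.120000, Q = 2/25 = 0.080000.
d = −0.5·ln(0.680000) − 0.25·ln(0.840000) = −0.5·(-0.385662) − 0.25·(-0.174353) = 0.2364.

0.2364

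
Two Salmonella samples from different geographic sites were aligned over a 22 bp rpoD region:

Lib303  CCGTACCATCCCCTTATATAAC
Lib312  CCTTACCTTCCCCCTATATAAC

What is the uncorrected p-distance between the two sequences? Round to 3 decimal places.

0.136

The sequences differ at positions 3 (G/T), 8 (A/T), 14 (T/C).
There are 3 differences over 22 sites, so p = 3/22 = 0.136.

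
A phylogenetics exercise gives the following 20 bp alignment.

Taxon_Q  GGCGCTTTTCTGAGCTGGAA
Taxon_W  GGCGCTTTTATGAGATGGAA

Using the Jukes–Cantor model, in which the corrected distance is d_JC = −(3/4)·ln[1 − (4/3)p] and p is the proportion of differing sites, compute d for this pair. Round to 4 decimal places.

Differing sites — 10:C/A; 15:C/A.
p = 2/20 = 0.100000.
d = −0.75 · ln(1 − (4/3)·0.100000) = −0.75 · ln(0.866667) = −0.75 · (-0.143100) = 0.1073.

0.1073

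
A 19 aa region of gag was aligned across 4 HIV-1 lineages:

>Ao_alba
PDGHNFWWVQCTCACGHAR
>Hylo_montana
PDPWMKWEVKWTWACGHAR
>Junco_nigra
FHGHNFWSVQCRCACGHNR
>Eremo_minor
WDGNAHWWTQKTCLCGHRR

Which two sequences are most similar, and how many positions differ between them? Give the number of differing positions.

5

Pairwise Hamming distances:
  Ao_alba vs Hylo_montana: 8
  Ao_alba vs Junco_nigra: 5
  Ao_alba vs Eremo_minor: 8
  Hylo_montana vs Junco_nigra: 12
  Hylo_montana vs Eremo_minor: 12
  Junco_nigra vs Eremo_minor: 11
The smallest is 5, between Ao_alba and Junco_nigra.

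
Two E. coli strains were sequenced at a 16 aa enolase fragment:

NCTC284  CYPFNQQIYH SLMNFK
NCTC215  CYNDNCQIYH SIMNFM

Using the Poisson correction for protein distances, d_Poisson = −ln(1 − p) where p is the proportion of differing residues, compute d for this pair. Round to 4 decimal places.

0.3747

Differing sites — 3:P/N; 4:F/D; 6:Q/C; 12:L/I; 16:K/M.
p = 5/16 = 0.312500.
d = −ln(1 − 0.312500) = −ln(0.687500) = 0.3747.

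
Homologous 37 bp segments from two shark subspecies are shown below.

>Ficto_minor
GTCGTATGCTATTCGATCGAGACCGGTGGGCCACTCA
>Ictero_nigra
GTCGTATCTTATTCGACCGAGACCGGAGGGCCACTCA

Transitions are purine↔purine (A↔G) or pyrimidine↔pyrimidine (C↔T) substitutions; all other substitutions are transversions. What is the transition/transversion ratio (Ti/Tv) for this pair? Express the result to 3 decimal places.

1.000

Differing sites — 8:G/C (Tv); 9:C/T (Ti); 17:T/C (Ti); 27:T/A (Tv).
Of the 4 differences, 2 transitions and 2 transversions, so Ti/Tv = 2/2 = 1.000.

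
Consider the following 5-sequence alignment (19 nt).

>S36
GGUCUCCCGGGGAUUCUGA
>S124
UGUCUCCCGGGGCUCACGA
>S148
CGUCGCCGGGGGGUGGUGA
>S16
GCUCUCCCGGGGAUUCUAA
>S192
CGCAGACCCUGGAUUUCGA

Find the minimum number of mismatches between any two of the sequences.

2

Pairwise Hamming distances:
  S36 vs S124: 5
  S36 vs S148: 6
  S36 vs S16: 2
  S36 vs S192: 9
  S124 vs S148: 7
  S124 vs S16: 7
  S124 vs S192: 10
  S148 vs S16: 8
  S148 vs S192: 10
  S16 vs S192: 11
The smallest is 2, between S36 and S16.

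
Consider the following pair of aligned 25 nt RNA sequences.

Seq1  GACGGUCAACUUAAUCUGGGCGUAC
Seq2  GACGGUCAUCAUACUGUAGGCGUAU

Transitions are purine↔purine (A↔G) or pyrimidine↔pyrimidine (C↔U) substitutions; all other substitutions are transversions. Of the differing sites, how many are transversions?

4

The sequences differ at positions 9 (A/U, transversion), 11 (U/A, transversion), 14 (A/C, transversion), 16 (C/G, transversion), 18 (G/A, transition), 25 (C/U, transition).
Of the 6 differences, 2 transitions and 4 transversions, so the answer is 4.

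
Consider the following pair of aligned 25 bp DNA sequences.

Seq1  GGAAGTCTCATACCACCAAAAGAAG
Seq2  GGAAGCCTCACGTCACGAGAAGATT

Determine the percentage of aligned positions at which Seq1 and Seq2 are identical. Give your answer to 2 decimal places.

68.00%

Mismatches occur at site 6 (T↔C), site 11 (T↔C), site 12 (A↔G), site 13 (C↔T), site 17 (C↔G), site 19 (A↔G), site 24 (A↔T), site 25 (G↔T).
17 of the 25 sites match, so the percent identity is 17/25 × 100 = 68.00%.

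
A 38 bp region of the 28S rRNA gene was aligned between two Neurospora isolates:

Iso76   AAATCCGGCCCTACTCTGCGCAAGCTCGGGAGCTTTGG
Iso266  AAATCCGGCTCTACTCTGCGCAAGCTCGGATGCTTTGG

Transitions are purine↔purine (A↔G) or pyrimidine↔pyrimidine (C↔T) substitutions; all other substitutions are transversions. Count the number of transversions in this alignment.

The sequences differ at positions 10 (C/T, transition), 30 (G/A, transition), 31 (A/T, transversion).
Of the 3 differences, 2 transitions and 1 transversion, so the answer is 1.

1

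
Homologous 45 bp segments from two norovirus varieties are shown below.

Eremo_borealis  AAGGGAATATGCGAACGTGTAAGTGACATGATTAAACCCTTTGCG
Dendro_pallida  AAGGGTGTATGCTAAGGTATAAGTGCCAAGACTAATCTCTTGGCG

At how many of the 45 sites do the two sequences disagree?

Differing sites — 6:A/T; 7:A/G; 13:G/T; 16:C/G; 19:G/A; 26:A/C; 29:T/A; 32:T/C; 36:A/T; 38:C/T; 42:T/G.
That gives 11 mismatches out of 45 aligned sites, so the Hamming distance is 11.

11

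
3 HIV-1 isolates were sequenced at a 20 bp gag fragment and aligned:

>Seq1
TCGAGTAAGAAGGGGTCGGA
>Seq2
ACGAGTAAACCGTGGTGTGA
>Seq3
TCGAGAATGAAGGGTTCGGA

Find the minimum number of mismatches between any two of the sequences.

Pairwise Hamming distances:
  Seq1 vs Seq2: 7
  Seq1 vs Seq3: 3
  Seq2 vs Seq3: 10
The smallest is 3, between Seq1 and Seq3.

3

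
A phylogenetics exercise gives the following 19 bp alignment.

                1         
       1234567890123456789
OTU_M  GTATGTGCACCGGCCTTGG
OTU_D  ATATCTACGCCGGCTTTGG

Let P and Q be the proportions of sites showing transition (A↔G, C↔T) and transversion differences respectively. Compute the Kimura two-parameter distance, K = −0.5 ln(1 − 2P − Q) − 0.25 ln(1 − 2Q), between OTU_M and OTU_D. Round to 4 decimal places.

The sequences differ at positions 1 (G/A, transition), 5 (G/C, transversion), 7 (G/A, transition), 9 (A/G, transition), 15 (C/T, transition).
Of the 5 differences, 4 transitions and 1 transversion over 19 sites: P = 4/19 = 0.210526, Q = 1/19 = 0.052632.
d = −0.5·ln(0.526316) − 0.25·ln(0.894736) = −0.5·(-0.641853) − 0.25·(-0.111227) = 0.3487.

0.3487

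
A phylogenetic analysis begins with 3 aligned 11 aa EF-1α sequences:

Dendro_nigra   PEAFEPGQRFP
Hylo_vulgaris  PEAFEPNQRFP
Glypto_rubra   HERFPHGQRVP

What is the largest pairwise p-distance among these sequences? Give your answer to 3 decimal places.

0.545

Pairwise Hamming distances:
  Dendro_nigra vs Hylo_vulgaris: 1
  Dendro_nigra vs Glypto_rubra: 5
  Hylo_vulgaris vs Glypto_rubra: 6
The largest is 6 mismatches, between Hylo_vulgaris and Glypto_rubra; p = 6/11 = 0.545.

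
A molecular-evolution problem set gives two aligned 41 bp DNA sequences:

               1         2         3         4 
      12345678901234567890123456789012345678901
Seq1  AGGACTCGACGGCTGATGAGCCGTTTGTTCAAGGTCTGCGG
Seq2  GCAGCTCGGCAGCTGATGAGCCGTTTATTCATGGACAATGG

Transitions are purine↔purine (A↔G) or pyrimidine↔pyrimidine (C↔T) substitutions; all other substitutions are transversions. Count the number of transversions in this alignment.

4

The sequences differ at positions 1 (A/G, transition), 2 (G/C, transversion), 3 (G/A, transition), 4 (A/G, transition), 9 (A/G, transition), 11 (G/A, transition), 27 (G/A, transition), 32 (A/T, transversion), 35 (T/A, transversion), 37 (T/A, transversion), 38 (G/A, transition), 39 (C/T, transition).
Of the 12 differences, 8 transitions and 4 transversions, so the answer is 4.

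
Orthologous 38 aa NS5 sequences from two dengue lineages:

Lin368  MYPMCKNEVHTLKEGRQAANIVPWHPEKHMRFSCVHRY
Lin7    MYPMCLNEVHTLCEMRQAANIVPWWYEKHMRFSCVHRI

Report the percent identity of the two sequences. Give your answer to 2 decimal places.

The sequences differ at positions 6 (K/L), 13 (K/C), 15 (G/M), 25 (H/W), 26 (P/Y), 38 (Y/I).
32 of the 38 sites match, so the percent identity is 32/38 × 100 = 84.21%.

84.21%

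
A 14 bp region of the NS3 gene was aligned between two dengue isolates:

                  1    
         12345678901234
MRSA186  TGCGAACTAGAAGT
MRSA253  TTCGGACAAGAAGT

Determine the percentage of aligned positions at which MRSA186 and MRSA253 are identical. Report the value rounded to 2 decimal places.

78.57%

The sequences differ at positions 2 (G/T), 5 (A/G), 8 (T/A).
11 of the 14 sites match, so the percent identity is 11/14 × 100 = 78.57%.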